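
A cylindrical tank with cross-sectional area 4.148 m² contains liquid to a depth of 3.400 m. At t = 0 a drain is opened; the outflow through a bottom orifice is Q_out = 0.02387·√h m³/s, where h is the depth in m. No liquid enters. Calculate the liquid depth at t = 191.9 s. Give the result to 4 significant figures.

Mass balance (ρ constant): A dh/dt = −0.02387 √h.
This is separable: 2 d(√h)/dt = −0.02387/A, so √h = √h₀ − (0.02387/(2A)) t.
√h = √3.400 − 0.02387·191.9/(2·4.148) = 1.84391 − 0.552152 = 1.29176.
h = 1.29176² = 1.66864 m.

1.669 m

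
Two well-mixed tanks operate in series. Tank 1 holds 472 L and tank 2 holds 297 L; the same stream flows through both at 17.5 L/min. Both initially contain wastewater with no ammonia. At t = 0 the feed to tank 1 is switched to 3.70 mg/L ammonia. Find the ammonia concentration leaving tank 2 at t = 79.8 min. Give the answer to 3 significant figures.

3.24 mg/L

Each tank obeys Vᵢ dCᵢ/dt = Q(Cᵢ₋₁ − Cᵢ), so τᵢ = Vᵢ/Q.
τ₁ = 472/17.5 = 26.971 min; τ₂ = 297/17.5 = 16.971 min.
Tank 1: C₁ = C_in(1 − e^(−t/τ₁)). Tank 2 (τ₁ ≠ τ₂): C₂ = C_in[1 − (τ₁ e^(−t/τ₁) − τ₂ e^(−t/τ₂))/(τ₁ − τ₂)].
At t = 79.8: e^(−t/τ₁) = 0.051887, e^(−t/τ₂) = 0.0090769.
C₂ = 3.70·[1 − (26.971·0.051887 − 16.971·0.0090769)/(10.000)] = 3.70·0.87546 = 3.2392 mg/L.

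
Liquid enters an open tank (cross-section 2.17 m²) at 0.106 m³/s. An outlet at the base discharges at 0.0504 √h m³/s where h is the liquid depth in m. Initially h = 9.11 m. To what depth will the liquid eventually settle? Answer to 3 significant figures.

Level balance: A dh/dt = 0.106 − 0.0504 √h. Setting dh/dt = 0:
Q_in = 0.0504 √h_ss ⇒ √h_ss = 0.106/0.0504 = 2.1032.
h_ss = 2.1032² = 4.4233 m. (Since h₀ = 9.11 m > h_ss, the level will fall toward this value.)

4.42 m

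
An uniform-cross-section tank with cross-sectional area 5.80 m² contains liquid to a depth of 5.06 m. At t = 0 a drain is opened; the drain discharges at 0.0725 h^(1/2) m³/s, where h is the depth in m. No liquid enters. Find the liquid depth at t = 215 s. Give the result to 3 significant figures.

With no inflow, A dh/dt = −0.0725 √h.
This is separable: 2 d(√h)/dt = −0.0725/A, so √h = √h₀ − (0.0725/(2A)) t.
√h = √5.06 − 0.0725·215/(2·5.80) = 2.2494 − 1.3438 = 0.90569.
h = 0.90569² = 0.82028 m.

0.820 m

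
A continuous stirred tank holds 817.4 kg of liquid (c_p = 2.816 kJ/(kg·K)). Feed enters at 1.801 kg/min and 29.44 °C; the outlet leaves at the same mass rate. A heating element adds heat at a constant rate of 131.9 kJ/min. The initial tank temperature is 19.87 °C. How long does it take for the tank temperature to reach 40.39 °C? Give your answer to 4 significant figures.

390.2 min

M c_p dT/dt = ṁ c_p (T_in − T) + Q̇.
τ = M/ṁ = 453.859 min; T_ss = T_in + Q̇/(ṁ c_p) = 55.4475 °C.
T(t) = T_ss + (T₀ − T_ss) e^(−t/τ). Set T = 40.39:
e^(−t/τ) = (40.39 − 55.4475)/(19.87 − 55.4475) = 0.423231
t = −453.859 · ln(0.423231) = 390.245 min.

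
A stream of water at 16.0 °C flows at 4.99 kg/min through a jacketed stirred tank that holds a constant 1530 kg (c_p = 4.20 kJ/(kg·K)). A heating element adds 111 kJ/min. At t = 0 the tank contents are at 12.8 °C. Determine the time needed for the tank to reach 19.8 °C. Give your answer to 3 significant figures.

532 min

M c_p dT/dt = ṁ c_p (T_in − T) + Q̇.
τ = M/ṁ = 306.61 min; T_ss = T_in + Q̇/(ṁ c_p) = 21.296 °C.
T(t) = T_ss + (T₀ − T_ss) e^(−t/τ). Set T = 19.8:
e^(−t/τ) = (19.8 − 21.296)/(12.8 − 21.296) = 0.17611
t = −306.61 · ln(0.17611) = 532.47 min.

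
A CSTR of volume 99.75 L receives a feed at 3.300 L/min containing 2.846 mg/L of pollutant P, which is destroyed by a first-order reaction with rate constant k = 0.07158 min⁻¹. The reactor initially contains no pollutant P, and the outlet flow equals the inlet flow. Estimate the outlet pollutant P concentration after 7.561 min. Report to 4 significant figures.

V dC/dt = Q(C_in − C) − k V C.
dC/dt = (Q/V) C_in − (Q/V + k) C; effective rate a = Q/V + k = 0.0330827 + 0.07158 = 0.104663 min⁻¹.
C_ss = Q C_in/(Q + kV) = 0.899589 mg/L; C(t) = C_ss + (C₀ − C_ss) e^(−a t).
C(7.561) = 0.899589 + (-0.899589)·e^(−0.104663·7.561) = 0.899589 + (-0.899589)·0.453230 = 0.491868 mg/L.

0.4919 mg/L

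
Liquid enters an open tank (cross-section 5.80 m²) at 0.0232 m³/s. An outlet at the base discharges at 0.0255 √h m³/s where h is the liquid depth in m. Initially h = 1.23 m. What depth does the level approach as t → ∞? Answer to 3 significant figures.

0.828 m

Level balance: A dh/dt = 0.0232 − 0.0255 √h. Setting dh/dt = 0:
Q_in = 0.0255 √h_ss ⇒ √h_ss = 0.0232/0.0255 = 0.90980.
h_ss = 0.90980² = 0.82774 m. (Since h₀ = 1.23 m > h_ss, the level will fall toward this value.)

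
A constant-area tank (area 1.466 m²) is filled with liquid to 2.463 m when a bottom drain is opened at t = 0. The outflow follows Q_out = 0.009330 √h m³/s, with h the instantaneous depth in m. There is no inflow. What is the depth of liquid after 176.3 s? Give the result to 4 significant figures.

Volume balance on the tank: A dh/dt = −0.009330 √h.
Separate and integrate: 2(√h − √h₀) = −(0.009330/A) t.
√h = √2.463 − 0.009330·176.3/(2·1.466) = 1.56939 − 0.561009 = 1.00839.
h = 1.00839² = 1.01684 m.

1.017 m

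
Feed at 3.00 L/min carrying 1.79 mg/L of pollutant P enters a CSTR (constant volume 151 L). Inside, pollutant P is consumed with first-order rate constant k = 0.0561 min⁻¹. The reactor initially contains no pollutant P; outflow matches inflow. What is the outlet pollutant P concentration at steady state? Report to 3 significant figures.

Accumulation = in − out − consumed: V dC/dt = Q C_in − Q C − k V C.
Steady state (dC/dt = 0): C_ss = Q C_in/(Q + kV) = C_in/(1 + kV/Q).
C_ss = 3.00·1.79/(3.00 + 0.0561·151) = 5.3700/11.471 = 0.46813 mg/L.

0.468 mg/L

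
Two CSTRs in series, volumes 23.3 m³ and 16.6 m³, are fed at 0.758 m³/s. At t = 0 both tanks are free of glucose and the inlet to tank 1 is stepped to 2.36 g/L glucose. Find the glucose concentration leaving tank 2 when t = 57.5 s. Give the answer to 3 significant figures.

Time constants: τᵢ = Vᵢ/Q for each well-mixed tank.
τ₁ = 23.3/0.758 = 30.739 s; τ₂ = 16.6/0.758 = 21.900 s.
Solving the cascade with C₁(0)=C₂(0)=0 gives C₂(t) = C_in[1 − (τ₁ e^(−t/τ₁) − τ₂ e^(−t/τ₂))/(τ₁ − τ₂)].
At t = 57.5: e^(−t/τ₁) = 0.15403, e^(−t/τ₂) = 0.072396.
C₂ = 2.36·[1 − (30.739·0.15403 − 21.900·0.072396)/(8.8391)] = 2.36·0.64371 = 1.5192 g/L.

1.52 g/L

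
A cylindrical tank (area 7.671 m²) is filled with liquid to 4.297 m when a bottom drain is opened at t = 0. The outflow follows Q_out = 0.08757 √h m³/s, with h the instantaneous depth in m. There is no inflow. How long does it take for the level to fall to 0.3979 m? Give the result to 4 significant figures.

With no inflow, A dh/dt = −0.08757 √h.
∫ h^(−1/2) dh = −(0.08757/A) ∫ dt, giving 2√h = 2√h₀ − (0.08757/A) t.
t = 2A(√h₀ − √h)/0.08757 = 2·7.671·(√4.297 − √0.3979)/0.08757
  = 15.3420 × (2.07292 − 0.630793) / 0.08757 = 252.656 s.

252.7 s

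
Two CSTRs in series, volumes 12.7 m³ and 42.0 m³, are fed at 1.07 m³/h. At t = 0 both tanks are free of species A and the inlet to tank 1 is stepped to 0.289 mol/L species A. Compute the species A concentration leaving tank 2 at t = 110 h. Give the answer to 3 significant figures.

Each tank obeys Vᵢ dCᵢ/dt = Q(Cᵢ₋₁ − Cᵢ), so τᵢ = Vᵢ/Q.
τ₁ = 12.7/1.07 = 11.869 h; τ₂ = 42.0/1.07 = 39.252 h.
Solving the cascade with C₁(0)=C₂(0)=0 gives C₂(t) = C_in[1 − (τ₁ e^(−t/τ₁) − τ₂ e^(−t/τ₂))/(τ₁ − τ₂)].
At t = 110: e^(−t/τ₁) = 9.4424e-05, e^(−t/τ₂) = 0.060665.
C₂ = 0.289·[1 − (11.869·9.4424e-05 − 39.252·0.060665)/(-27.383)] = 0.289·0.91308 = 0.26388 mol/L.

0.264 mol/L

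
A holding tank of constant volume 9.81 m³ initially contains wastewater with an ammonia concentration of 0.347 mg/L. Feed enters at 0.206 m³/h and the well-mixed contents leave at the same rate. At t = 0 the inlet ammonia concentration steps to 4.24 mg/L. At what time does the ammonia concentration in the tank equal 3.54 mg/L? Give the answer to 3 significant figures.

81.7 h

Species balance on the tank: V dC/dt = Q(C_in − C), so τ = V/Q = 47.621 h.
C(t) = C_in + (C₀ − C_in) e^(−t/τ). Set C = 3.54 and solve for t:
e^(−t/τ) = (C − C_in)/(C₀ − C_in) = (3.54 − 4.24)/(0.347 − 4.24) = 0.17981
t = −τ ln(…) = 47.621 × 1.7159 = 81.711 h.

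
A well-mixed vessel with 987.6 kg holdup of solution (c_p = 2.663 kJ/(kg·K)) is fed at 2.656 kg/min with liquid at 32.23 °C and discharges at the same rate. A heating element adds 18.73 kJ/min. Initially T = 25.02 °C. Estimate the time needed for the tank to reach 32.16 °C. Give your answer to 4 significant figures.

479.1 min

M c_p dT/dt = ṁ c_p (T_in − T) + Q̇.
τ = M/ṁ = 371.837 min; T_ss = T_in + Q̇/(ṁ c_p) = 34.8781 °C.
T(t) = T_ss + (T₀ − T_ss) e^(−t/τ). Set T = 32.16:
e^(−t/τ) = (32.16 − 34.8781)/(25.02 − 34.8781) = 0.275724
t = −371.837 · ln(0.275724) = 479.058 min.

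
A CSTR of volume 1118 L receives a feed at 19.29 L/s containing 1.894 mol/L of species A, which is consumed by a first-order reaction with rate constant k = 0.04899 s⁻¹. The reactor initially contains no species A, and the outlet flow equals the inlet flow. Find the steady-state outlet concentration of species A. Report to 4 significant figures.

Accumulation = in − out − consumed: V dC/dt = Q C_in − Q C − k V C.
At steady state: 0 = Q C_in − (Q + kV) C_ss, so C_ss = Q C_in/(Q + kV).
C_ss = 19.29·1.894/(19.29 + 0.04899·1118) = 36.5353/74.0608 = 0.493314 mol/L.

0.4933 mol/L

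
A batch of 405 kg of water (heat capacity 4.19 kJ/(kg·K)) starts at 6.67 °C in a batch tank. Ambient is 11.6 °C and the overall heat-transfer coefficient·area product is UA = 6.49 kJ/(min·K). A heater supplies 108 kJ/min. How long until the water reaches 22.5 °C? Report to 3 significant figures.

346 min

Heat balance on the well-mixed liquid: M c_p dT/dt = −UA(T − T_amb) + Q̇.
τ = M c_p/UA = 261.47 min; T_ss = T_amb + Q̇/UA = 11.6 + 108/6.49 = 28.241 °C.
T(t) = T_ss + (T₀ − T_ss)e^(−t/τ); set T = 22.5:
t = −τ ln[(T − T_ss)/(T₀ − T_ss)] = −261.47 · ln(0.26614) = 346.11 min.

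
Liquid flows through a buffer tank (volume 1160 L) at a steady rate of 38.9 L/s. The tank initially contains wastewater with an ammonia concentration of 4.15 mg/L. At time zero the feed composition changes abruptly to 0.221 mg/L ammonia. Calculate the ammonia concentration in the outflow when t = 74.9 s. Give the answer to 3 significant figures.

0.540 mg/L

Mass balance on the solute (V constant): V dC/dt = Q(C_in − C).
Time constant τ = V/Q = 1160/38.9 = 29.820 s.
This is linear first-order; C(t) = C_in + (C₀ − C_in) e^(−t/τ).
C(74.9) = 0.221 + (4.15 − 0.221)·e^(−74.9/29.820) = 0.221 + (3.9290)·0.081128 = 0.53975 mg/L.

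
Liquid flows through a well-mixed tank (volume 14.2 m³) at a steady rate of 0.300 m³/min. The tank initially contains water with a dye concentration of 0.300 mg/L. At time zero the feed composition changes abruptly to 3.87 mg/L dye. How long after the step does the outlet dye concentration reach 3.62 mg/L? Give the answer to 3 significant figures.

Unsteady species balance (constant V, well mixed): V dC/dt = Q(C_in − C), so τ = V/Q = 47.333 min.
C(t) = C_in + (C₀ − C_in) e^(−t/τ). Set C = 3.62 and solve for t:
e^(−t/τ) = (C − C_in)/(C₀ − C_in) = (3.62 − 3.87)/(0.300 − 3.87) = 0.070028
t = −τ ln(…) = 47.333 × 2.6589 = 125.85 min.

126 min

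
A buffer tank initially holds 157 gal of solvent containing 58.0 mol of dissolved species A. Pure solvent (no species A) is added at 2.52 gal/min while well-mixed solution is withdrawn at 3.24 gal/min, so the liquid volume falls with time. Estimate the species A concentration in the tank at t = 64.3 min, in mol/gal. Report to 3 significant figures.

Let m(t) be the amount of species A. Volume: V(t) = V₀ + (Q_in − Q_out) t = 157 − 0.72000 t; V(64.3) = 110.70 gal.
No species A enters, so dm/dt = −Q_out · (m/V).
dm/m = −Q_out dt/(V₀ − 0.72000 t); integrating gives ln(m/m₀) = −(Q_out/(Q_in−Q_out)) ln(V/V₀).
m = m₀ (V₀/V)^(Q_out/(Q_in−Q_out)) = 58.0 × (157/110.70)^(-4.5000) = 12.040 mol.
C = m/V = 12.040/110.70 = 0.10876 mol/gal.

0.109 mol/gal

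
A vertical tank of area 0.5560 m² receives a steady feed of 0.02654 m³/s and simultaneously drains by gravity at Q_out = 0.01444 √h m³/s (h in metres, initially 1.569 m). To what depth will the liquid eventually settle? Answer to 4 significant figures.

3.378 m

Level balance: A dh/dt = 0.02654 − 0.01444 √h. Setting dh/dt = 0:
Q_in = 0.01444 √h_ss ⇒ √h_ss = 0.02654/0.01444 = 1.83795.
h_ss = 1.83795² = 3.37806 m. (Since h₀ = 1.569 m < h_ss, the level will rise toward this value.)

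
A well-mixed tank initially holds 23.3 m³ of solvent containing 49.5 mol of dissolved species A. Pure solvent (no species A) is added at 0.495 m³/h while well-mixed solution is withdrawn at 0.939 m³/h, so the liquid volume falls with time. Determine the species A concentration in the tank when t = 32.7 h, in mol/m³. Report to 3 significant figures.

Total volume: dV/dt = Q_in − Q_out = -0.44400 m³/h, so V(t) = 23.3 − 0.44400 t and V(32.7) = 8.7812 m³.
Solute balance: dm/dt = 0 − Q_out C = −Q_out m/V(t).
Separate: dm/m = −Q_out dt/V(t) ⇒ ln(m/m₀) = −(Q_out/(Q_in−Q_out)) ln(V/V₀).
m = m₀ (V₀/V)^(Q_out/(Q_in−Q_out)) = 49.5 × (23.3/8.7812)^(-2.1149) = 6.2852 mol.
C = m/V = 6.2852/8.7812 = 0.71576 mol/m³.

0.716 mol/m³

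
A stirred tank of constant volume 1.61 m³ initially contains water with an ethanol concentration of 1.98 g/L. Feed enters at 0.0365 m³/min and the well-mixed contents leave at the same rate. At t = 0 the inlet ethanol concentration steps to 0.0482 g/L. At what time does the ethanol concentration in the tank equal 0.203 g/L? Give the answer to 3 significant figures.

111 min

Species balance on the tank: V dC/dt = Q(C_in − C), so τ = V/Q = 44.110 min.
C(t) = C_in + (C₀ − C_in) e^(−t/τ). Set C = 0.203 and solve for t:
e^(−t/τ) = (C − C_in)/(C₀ − C_in) = (0.203 − 0.0482)/(1.98 − 0.0482) = 0.080133
t = −τ ln(…) = 44.110 × 2.5241 = 111.34 min.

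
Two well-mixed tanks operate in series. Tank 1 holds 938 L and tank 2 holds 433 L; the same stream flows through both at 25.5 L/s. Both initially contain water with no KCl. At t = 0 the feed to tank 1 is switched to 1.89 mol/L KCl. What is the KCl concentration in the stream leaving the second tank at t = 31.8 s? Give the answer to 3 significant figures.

0.660 mol/L

Species balance on tank i: dCᵢ/dt = (Cᵢ₋₁ − Cᵢ)/τᵢ with τᵢ = Vᵢ/Q.
τ₁ = 938/25.5 = 36.784 s; τ₂ = 433/25.5 = 16.980 s.
Solving the cascade with C₁(0)=C₂(0)=0 gives C₂(t) = C_in[1 − (τ₁ e^(−t/τ₁) − τ₂ e^(−t/τ₂))/(τ₁ − τ₂)].
At t = 31.8: e^(−t/τ₁) = 0.42126, e^(−t/τ₂) = 0.15370.
C₂ = 1.89·[1 − (36.784·0.42126 − 16.980·0.15370)/(19.804)] = 1.89·0.34932 = 0.66022 mol/L.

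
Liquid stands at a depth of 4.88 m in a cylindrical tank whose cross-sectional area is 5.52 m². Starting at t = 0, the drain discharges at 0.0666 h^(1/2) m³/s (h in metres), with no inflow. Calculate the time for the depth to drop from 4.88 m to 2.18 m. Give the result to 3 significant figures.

121 s

With no inflow, A dh/dt = −0.0666 √h.
Separate and integrate: 2(√h − √h₀) = −(0.0666/A) t.
t = 2A(√h₀ − √h)/0.0666 = 2·5.52·(√4.88 − √2.18)/0.0666
  = 11.040 × (2.2091 − 1.4765) / 0.0666 = 121.44 s.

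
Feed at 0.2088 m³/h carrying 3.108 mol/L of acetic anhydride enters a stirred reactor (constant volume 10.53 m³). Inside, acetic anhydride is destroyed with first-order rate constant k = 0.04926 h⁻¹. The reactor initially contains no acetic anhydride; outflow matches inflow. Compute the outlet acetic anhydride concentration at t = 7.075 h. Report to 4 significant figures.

Accumulation = in − out − consumed: V dC/dt = Q C_in − Q C − k V C.
This is linear with rate a = Q/V + k = 0.0690891 h⁻¹.
C_ss = Q C_in/(Q + kV) = 0.892018 mol/L; C(t) = C_ss + (C₀ − C_ss) e^(−a t).
C(7.075) = 0.892018 + (-0.892018)·e^(−0.0690891·7.075) = 0.892018 + (-0.892018)·0.613359 = 0.344891 mol/L.

0.3449 mol/L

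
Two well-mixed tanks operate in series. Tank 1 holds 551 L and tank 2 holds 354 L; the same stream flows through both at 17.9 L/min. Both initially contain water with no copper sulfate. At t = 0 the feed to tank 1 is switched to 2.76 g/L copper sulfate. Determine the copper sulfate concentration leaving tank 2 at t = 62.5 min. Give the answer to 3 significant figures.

Time constants: τᵢ = Vᵢ/Q for each well-mixed tank.
τ₁ = 551/17.9 = 30.782 min; τ₂ = 354/17.9 = 19.777 min.
Solving the cascade with C₁(0)=C₂(0)=0 gives C₂(t) = C_in[1 − (τ₁ e^(−t/τ₁) − τ₂ e^(−t/τ₂))/(τ₁ − τ₂)].
At t = 62.5: e^(−t/τ₁) = 0.13128, e^(−t/τ₂) = 0.042413.
C₂ = 2.76·[1 − (30.782·0.13128 − 19.777·0.042413)/(11.006)] = 2.76·0.70902 = 1.9569 g/L.

1.96 g/L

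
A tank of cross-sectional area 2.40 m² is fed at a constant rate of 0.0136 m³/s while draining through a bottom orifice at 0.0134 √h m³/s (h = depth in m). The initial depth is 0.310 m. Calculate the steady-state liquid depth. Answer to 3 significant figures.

A dh/dt = Q_in − 0.0134 √h. Steady state requires inflow = outflow:
Q_in = 0.0134 √h_ss ⇒ √h_ss = 0.0136/0.0134 = 1.0149.
h_ss = 1.0149² = 1.0301 m. (Since h₀ = 0.310 m < h_ss, the level will rise toward this value.)

1.03 m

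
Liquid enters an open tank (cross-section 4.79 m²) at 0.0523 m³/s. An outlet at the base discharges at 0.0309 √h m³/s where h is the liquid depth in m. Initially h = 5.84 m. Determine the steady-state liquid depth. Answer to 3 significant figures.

2.86 m

Level balance: A dh/dt = 0.0523 − 0.0309 √h. Setting dh/dt = 0:
Q_in = 0.0309 √h_ss ⇒ √h_ss = 0.0523/0.0309 = 1.6926.
h_ss = 1.6926² = 2.8647 m. (Since h₀ = 5.84 m > h_ss, the level will fall toward this value.)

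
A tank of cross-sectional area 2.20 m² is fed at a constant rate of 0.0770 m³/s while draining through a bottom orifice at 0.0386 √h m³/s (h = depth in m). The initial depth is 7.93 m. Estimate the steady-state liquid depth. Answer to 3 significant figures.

Level balance: A dh/dt = 0.0770 − 0.0386 √h. Setting dh/dt = 0:
Q_in = 0.0386 √h_ss ⇒ √h_ss = 0.0770/0.0386 = 1.9948.
h_ss = 1.9948² = 3.9793 m. (Since h₀ = 7.93 m > h_ss, the level will fall toward this value.)

3.98 m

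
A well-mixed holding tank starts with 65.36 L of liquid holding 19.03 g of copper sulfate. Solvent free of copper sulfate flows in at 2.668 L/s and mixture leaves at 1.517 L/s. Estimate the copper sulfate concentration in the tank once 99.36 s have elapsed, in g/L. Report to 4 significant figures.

Let m(t) be the amount of copper sulfate. Volume: V(t) = V₀ + (Q_in − Q_out) t = 65.36 + 1.15100 t; V(99.36) = 179.723 L.
Solute balance: dm/dt = 0 − Q_out C = −Q_out m/V(t).
Separate: dm/m = −Q_out dt/V(t) ⇒ ln(m/m₀) = −(Q_out/(Q_in−Q_out)) ln(V/V₀).
m = m₀ (V₀/V)^(Q_out/(Q_in−Q_out)) = 19.03 × (65.36/179.723)^(1.31798) = 5.01716 g.
C = m/V = 5.01716/179.723 = 0.0279160 g/L.

0.02792 g/L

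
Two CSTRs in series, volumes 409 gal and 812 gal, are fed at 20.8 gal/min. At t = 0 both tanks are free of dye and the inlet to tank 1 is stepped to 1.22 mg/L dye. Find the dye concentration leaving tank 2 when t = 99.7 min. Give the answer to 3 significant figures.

Time constants: τᵢ = Vᵢ/Q for each well-mixed tank.
τ₁ = 409/20.8 = 19.663 min; τ₂ = 812/20.8 = 39.038 min.
Solving the cascade with C₁(0)=C₂(0)=0 gives C₂(t) = C_in[1 − (τ₁ e^(−t/τ₁) − τ₂ e^(−t/τ₂))/(τ₁ − τ₂)].
At t = 99.7: e^(−t/τ₁) = 0.0062804, e^(−t/τ₂) = 0.077778.
C₂ = 1.22·[1 − (19.663·0.0062804 − 39.038·0.077778)/(-19.375)] = 1.22·0.84966 = 1.0366 mg/L.

1.04 mg/L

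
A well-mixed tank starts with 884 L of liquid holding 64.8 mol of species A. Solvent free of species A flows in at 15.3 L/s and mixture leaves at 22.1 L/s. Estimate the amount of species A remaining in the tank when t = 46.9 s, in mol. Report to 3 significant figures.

15.1 mol

Let m(t) be the amount of species A. Volume: V(t) = V₀ + (Q_in − Q_out) t = 884 − 6.8000 t; V(46.9) = 565.08 L.
No species A enters, so dm/dt = −Q_out · (m/V).
Separate: dm/m = −Q_out dt/V(t) ⇒ ln(m/m₀) = −(Q_out/(Q_in−Q_out)) ln(V/V₀).
m = m₀ (V₀/V)^(Q_out/(Q_in−Q_out)) = 64.8 × (884/565.08)^(-3.2500) = 15.134 mol.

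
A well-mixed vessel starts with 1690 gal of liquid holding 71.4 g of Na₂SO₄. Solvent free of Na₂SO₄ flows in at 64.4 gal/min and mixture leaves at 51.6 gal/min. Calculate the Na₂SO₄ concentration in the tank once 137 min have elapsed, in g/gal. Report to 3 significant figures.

0.00118 g/gal

Total volume: dV/dt = Q_in − Q_out = 12.800 gal/min, so V(t) = 1690 + 12.800 t and V(137) = 3443.6 gal.
Species balance (pure solvent in): dm/dt = −Q_out · m/V(t).
dm/m = −Q_out dt/(V₀ + 12.800 t); integrating gives ln(m/m₀) = −(Q_out/(Q_in−Q_out)) ln(V/V₀).
m = m₀ (V₀/V)^(Q_out/(Q_in−Q_out)) = 71.4 × (1690/3443.6)^(4.0312) = 4.0507 g.
C = m/V = 4.0507/3443.6 = 0.0011763 g/gal.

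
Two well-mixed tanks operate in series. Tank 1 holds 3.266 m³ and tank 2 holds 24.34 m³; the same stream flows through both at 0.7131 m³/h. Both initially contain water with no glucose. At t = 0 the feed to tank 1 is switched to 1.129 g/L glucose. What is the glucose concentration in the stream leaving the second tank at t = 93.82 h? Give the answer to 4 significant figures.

Species balance on tank i: dCᵢ/dt = (Cᵢ₋₁ − Cᵢ)/τᵢ with τᵢ = Vᵢ/Q.
τ₁ = 3.266/0.7131 = 4.58000 h; τ₂ = 24.34/0.7131 = 34.1327 h.
Solving the cascade with C₁(0)=C₂(0)=0 gives C₂(t) = C_in[1 − (τ₁ e^(−t/τ₁) − τ₂ e^(−t/τ₂))/(τ₁ − τ₂)].
At t = 93.82: e^(−t/τ₁) = 1.26942e-09, e^(−t/τ₂) = 0.0640119.
C₂ = 1.129·[1 − (4.58000·1.26942e-09 − 34.1327·0.0640119)/(-29.5527)] = 1.129·0.926068 = 1.04553 g/L.

1.046 g/L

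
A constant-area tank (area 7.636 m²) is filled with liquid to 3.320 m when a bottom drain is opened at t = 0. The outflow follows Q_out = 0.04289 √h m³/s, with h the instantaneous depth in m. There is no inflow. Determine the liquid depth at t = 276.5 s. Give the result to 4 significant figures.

1.093 m

A dh/dt = −Q_out = −0.04289 √h.
Separate and integrate: 2(√h − √h₀) = −(0.04289/A) t.
√h = √3.320 − 0.04289·276.5/(2·7.636) = 1.82209 − 0.776525 = 1.04556.
h = 1.04556² = 1.09320 m.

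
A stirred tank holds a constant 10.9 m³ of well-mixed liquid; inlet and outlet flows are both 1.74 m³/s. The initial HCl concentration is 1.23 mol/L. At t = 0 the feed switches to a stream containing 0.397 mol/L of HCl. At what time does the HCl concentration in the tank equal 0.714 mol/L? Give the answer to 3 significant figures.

6.05 s

Accumulation = in − out for the solute gives V dC/dt = Q(C_in − C), so τ = V/Q = 6.2644 s.
C(t) = C_in + (C₀ − C_in) e^(−t/τ). Set C = 0.714 and solve for t:
e^(−t/τ) = (C − C_in)/(C₀ − C_in) = (0.714 − 0.397)/(1.23 − 0.397) = 0.38055
t = −τ ln(…) = 6.2644 × 0.96613 = 6.0522 s.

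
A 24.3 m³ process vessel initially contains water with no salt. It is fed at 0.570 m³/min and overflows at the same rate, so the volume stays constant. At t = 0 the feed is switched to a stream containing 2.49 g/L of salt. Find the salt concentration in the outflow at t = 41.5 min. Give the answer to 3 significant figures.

1.55 g/L

Mass balance on the solute (V constant): V dC/dt = Q(C_in − C).
So dC/dt = (C_in − C)/τ with τ = V/Q = 24.3/0.570 = 42.632 min.
Solution: C(t) = C_in + (C₀ − C_in) e^(−t/τ).
C(41.5) = 2.49 + (0 − 2.49)·e^(−41.5/42.632) = 2.49 + (-2.4900)·0.37777 = 1.5493 g/L.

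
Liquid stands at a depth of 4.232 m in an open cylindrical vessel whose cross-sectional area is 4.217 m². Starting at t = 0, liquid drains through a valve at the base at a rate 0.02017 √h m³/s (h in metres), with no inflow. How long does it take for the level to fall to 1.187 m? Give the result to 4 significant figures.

A dh/dt = −Q_out = −0.02017 √h.
Separate and integrate: 2(√h − √h₀) = −(0.02017/A) t.
t = 2A(√h₀ − √h)/0.02017 = 2·4.217·(√4.232 − √1.187)/0.02017
  = 8.43400 × (2.05718 − 1.08950) / 0.02017 = 404.634 s.

404.6 s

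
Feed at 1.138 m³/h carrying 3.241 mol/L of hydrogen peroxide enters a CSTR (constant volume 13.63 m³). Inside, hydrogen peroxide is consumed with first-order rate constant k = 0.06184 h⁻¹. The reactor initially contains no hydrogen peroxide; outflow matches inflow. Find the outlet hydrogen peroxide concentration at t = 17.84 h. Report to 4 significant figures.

1.723 mol/L

Accumulation = in − out − consumed: V dC/dt = Q C_in − Q C − k V C.
This is linear with rate a = Q/V + k = 0.145332 h⁻¹.
C_ss = Q C_in/(Q + kV) = 1.86193 mol/L; C(t) = C_ss + (C₀ − C_ss) e^(−a t).
C(17.84) = 1.86193 + (-1.86193)·e^(−0.145332·17.84) = 1.86193 + (-1.86193)·0.0748157 = 1.72263 mol/L.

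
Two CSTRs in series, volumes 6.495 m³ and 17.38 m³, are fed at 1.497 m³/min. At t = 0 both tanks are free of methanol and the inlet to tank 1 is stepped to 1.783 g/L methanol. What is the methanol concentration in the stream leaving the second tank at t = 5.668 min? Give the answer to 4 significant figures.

Species balance on tank i: dCᵢ/dt = (Cᵢ₋₁ − Cᵢ)/τᵢ with τᵢ = Vᵢ/Q.
τ₁ = 6.495/1.497 = 4.33868 min; τ₂ = 17.38/1.497 = 11.6099 min.
Solving the cascade with C₁(0)=C₂(0)=0 gives C₂(t) = C_in[1 − (τ₁ e^(−t/τ₁) − τ₂ e^(−t/τ₂))/(τ₁ − τ₂)].
At t = 5.668: e^(−t/τ₁) = 0.270796, e^(−t/τ₂) = 0.613727.
C₂ = 1.783·[1 − (4.33868·0.270796 − 11.6099·0.613727)/(-7.27121)] = 1.783·0.181648 = 0.323879 g/L.

0.3239 g/L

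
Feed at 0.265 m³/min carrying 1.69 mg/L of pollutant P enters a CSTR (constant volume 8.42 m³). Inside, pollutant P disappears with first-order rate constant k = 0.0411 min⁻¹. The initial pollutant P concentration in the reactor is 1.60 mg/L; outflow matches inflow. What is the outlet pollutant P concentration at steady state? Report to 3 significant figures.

0.733 mg/L

Accumulation = in − out − consumed: V dC/dt = Q C_in − Q C − k V C.
At steady state: 0 = Q C_in − (Q + kV) C_ss, so C_ss = Q C_in/(Q + kV).
C_ss = 0.265·1.69/(0.265 + 0.0411·8.42) = 0.44785/0.61106 = 0.73290 mg/L.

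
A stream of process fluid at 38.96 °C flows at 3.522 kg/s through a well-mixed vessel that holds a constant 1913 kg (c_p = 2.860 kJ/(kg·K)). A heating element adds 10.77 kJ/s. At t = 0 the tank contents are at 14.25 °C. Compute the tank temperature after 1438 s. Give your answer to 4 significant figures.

38.20 °C

Energy balance: M c_p dT/dt = ṁ c_p (T_in − T) + 10.77.
τ = M/ṁ = 543.157 s; T_ss = T_in + Q̇/(ṁ c_p) = 38.96 + 10.77/(3.522·2.860) = 40.0292 °C.
Integrating: T(t) = T_ss + (T₀ − T_ss) e^(−t/τ).
T(1438) = 40.0292 + (-25.7792)·e^(−1438/543.157) = 40.0292 + (-25.7792)·0.0708292 = 38.2033 °C.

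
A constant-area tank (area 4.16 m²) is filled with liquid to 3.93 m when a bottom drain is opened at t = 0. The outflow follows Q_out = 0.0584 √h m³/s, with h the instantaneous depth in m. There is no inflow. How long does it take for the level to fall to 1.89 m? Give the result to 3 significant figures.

86.6 s

With no inflow, A dh/dt = −0.0584 √h.
∫ h^(−1/2) dh = −(0.0584/A) ∫ dt, giving 2√h = 2√h₀ − (0.0584/A) t.
t = 2A(√h₀ − √h)/0.0584 = 2·4.16·(√3.93 − √1.89)/0.0584
  = 8.3200 × (1.9824 − 1.3748) / 0.0584 = 86.569 s.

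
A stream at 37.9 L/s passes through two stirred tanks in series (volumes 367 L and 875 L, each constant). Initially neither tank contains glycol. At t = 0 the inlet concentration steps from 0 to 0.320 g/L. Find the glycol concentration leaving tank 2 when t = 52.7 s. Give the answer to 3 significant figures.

0.265 g/L

Each tank obeys Vᵢ dCᵢ/dt = Q(Cᵢ₋₁ − Cᵢ), so τᵢ = Vᵢ/Q.
τ₁ = 367/37.9 = 9.6834 s; τ₂ = 875/37.9 = 23.087 s.
Tank 1: C₁ = C_in(1 − e^(−t/τ₁)). Tank 2 (τ₁ ≠ τ₂): C₂ = C_in[1 − (τ₁ e^(−t/τ₁) − τ₂ e^(−t/τ₂))/(τ₁ − τ₂)].
At t = 52.7: e^(−t/τ₁) = 0.0043294, e^(−t/τ₂) = 0.10201.
C₂ = 0.320·[1 − (9.6834·0.0043294 − 23.087·0.10201)/(-13.404)] = 0.320·0.82742 = 0.26477 g/L.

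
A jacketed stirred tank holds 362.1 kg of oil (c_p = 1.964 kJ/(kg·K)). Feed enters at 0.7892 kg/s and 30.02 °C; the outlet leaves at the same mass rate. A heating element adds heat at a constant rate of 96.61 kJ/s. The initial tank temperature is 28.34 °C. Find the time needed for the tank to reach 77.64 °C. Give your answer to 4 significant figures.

Unsteady energy balance on the tank contents: M c_p dT/dt = ṁ c_p (T_in − T) + 96.61.
τ = M/ṁ = 458.819 s; T_ss = T_in + Q̇/(ṁ c_p) = 92.3495 °C.
T(t) = T_ss + (T₀ − T_ss) e^(−t/τ). Set T = 77.64:
e^(−t/τ) = (77.64 − 92.3495)/(28.34 − 92.3495) = 0.229802
t = −458.819 · ln(0.229802) = 674.711 s.

674.7 s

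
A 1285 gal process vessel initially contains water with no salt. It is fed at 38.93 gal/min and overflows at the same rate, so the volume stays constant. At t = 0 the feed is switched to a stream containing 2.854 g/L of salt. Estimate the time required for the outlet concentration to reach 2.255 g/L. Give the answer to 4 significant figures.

Unsteady species balance (constant V, well mixed): V dC/dt = Q(C_in − C), so τ = V/Q = 33.0080 min.
C(t) = C_in + (C₀ − C_in) e^(−t/τ). Set C = 2.255 and solve for t:
e^(−t/τ) = (C − C_in)/(C₀ − C_in) = (2.255 − 2.854)/(0 − 2.854) = 0.209881
t = −τ ln(…) = 33.0080 × 1.56122 = 51.5325 min.

51.53 min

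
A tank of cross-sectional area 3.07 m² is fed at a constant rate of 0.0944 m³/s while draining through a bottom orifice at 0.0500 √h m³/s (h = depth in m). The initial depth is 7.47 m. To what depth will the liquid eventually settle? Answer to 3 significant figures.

Level balance: A dh/dt = 0.0944 − 0.0500 √h. Setting dh/dt = 0:
Q_in = 0.0500 √h_ss ⇒ √h_ss = 0.0944/0.0500 = 1.8880.
h_ss = 1.8880² = 3.5645 m. (Since h₀ = 7.47 m > h_ss, the level will fall toward this value.)

3.56 m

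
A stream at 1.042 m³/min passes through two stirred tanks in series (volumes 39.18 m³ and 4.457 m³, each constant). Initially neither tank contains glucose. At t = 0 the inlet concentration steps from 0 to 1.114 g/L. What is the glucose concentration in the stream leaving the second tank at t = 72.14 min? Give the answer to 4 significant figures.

0.9295 g/L

Time constants: τᵢ = Vᵢ/Q for each well-mixed tank.
τ₁ = 39.18/1.042 = 37.6008 min; τ₂ = 4.457/1.042 = 4.27735 min.
Tank 1: C₁ = C_in(1 − e^(−t/τ₁)). Tank 2 (τ₁ ≠ τ₂): C₂ = C_in[1 − (τ₁ e^(−t/τ₁) − τ₂ e^(−t/τ₂))/(τ₁ − τ₂)].
At t = 72.14: e^(−t/τ₁) = 0.146816, e^(−t/τ₂) = 4.73557e-08.
C₂ = 1.114·[1 − (37.6008·0.146816 − 4.27735·4.73557e-08)/(33.3234)] = 1.114·0.834339 = 0.929454 g/L.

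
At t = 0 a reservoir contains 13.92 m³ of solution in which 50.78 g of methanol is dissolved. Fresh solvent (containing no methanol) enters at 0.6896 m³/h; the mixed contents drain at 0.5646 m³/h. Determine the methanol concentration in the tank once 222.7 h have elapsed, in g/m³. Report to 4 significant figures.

Let m(t) be the amount of methanol. Volume: V(t) = V₀ + (Q_in − Q_out) t = 13.92 + 0.125000 t; V(222.7) = 41.7575 m³.
No methanol enters, so dm/dt = −Q_out · (m/V).
Separate: dm/m = −Q_out dt/V(t) ⇒ ln(m/m₀) = −(Q_out/(Q_in−Q_out)) ln(V/V₀).
m = m₀ (V₀/V)^(Q_out/(Q_in−Q_out)) = 50.78 × (13.92/41.7575)^(4.51680) = 0.355426 g.
C = m/V = 0.355426/41.7575 = 0.00851166 g/m³.

0.008512 g/m³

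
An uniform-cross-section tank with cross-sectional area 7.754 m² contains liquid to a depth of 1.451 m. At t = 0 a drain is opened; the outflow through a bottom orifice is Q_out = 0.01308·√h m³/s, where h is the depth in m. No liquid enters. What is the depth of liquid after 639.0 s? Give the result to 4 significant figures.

A dh/dt = −Q_out = −0.01308 √h.
Separate and integrate: 2(√h − √h₀) = −(0.01308/A) t.
√h = √1.451 − 0.01308·639.0/(2·7.754) = 1.20457 − 0.538955 = 0.665619.
h = 0.665619² = 0.443049 m.

0.4430 m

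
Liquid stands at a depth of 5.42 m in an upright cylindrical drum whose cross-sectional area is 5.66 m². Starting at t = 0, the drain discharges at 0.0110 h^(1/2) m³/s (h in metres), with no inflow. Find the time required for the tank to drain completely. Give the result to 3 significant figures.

Volume balance on the tank: A dh/dt = −0.0110 √h.
This is separable: 2 d(√h)/dt = −0.0110/A, so √h = √h₀ − (0.0110/(2A)) t.
Set h = 0: 2√h₀ = (0.0110/A) t_empty ⇒ t_empty = 2A√h₀/0.0110.
t_empty = 2·5.66·√5.42/0.0110 = 11.320·2.3281/0.0110 = 2395.8 s.

2400 s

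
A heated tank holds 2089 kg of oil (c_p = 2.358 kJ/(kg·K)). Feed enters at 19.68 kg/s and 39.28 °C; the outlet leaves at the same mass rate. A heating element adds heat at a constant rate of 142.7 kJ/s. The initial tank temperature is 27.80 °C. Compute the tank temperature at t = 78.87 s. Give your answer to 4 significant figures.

Heat balance on the well-mixed liquid: M c_p dT/dt = ṁ c_p (T_in − T) + 142.7.
τ = M/ṁ = 106.148 s; T_ss = T_in + Q̇/(ṁ c_p) = 39.28 + 142.7/(19.68·2.358) = 42.3551 °C.
This is linear first-order; T(t) = T_ss + (T₀ − T_ss) e^(−t/τ).
T(78.87) = 42.3551 + (-14.5551)·e^(−78.87/106.148) = 42.3551 + (-14.5551)·0.475677 = 35.4316 °C.

35.43 °C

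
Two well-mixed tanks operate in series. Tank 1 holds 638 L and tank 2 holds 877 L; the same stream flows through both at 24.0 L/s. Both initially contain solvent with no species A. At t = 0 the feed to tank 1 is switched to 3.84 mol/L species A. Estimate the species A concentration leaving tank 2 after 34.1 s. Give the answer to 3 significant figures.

Time constants: τᵢ = Vᵢ/Q for each well-mixed tank.
τ₁ = 638/24.0 = 26.583 s; τ₂ = 877/24.0 = 36.542 s.
Tank 1: C₁ = C_in(1 − e^(−t/τ₁)). Tank 2 (τ₁ ≠ τ₂): C₂ = C_in[1 − (τ₁ e^(−t/τ₁) − τ₂ e^(−t/τ₂))/(τ₁ − τ₂)].
At t = 34.1: e^(−t/τ₁) = 0.27727, e^(−t/τ₂) = 0.39330.
C₂ = 3.84·[1 − (26.583·0.27727 − 36.542·0.39330)/(-9.9583)] = 3.84·0.29696 = 1.1403 mol/L.

1.14 mol/L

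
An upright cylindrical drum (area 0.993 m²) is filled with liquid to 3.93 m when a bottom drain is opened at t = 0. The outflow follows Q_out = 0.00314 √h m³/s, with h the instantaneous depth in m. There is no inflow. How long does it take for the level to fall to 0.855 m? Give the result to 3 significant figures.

669 s

A dh/dt = −Q_out = −0.00314 √h.
∫ h^(−1/2) dh = −(0.00314/A) ∫ dt, giving 2√h = 2√h₀ − (0.00314/A) t.
t = 2A(√h₀ − √h)/0.00314 = 2·0.993·(√3.93 − √0.855)/0.00314
  = 1.9860 × (1.9824 − 0.92466) / 0.00314 = 669.02 s.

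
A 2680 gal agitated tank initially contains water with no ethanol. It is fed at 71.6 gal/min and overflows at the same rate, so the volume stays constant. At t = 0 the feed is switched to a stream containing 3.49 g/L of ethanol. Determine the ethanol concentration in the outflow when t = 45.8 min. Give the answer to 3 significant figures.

2.46 g/L

Mass balance on the solute (V constant): V dC/dt = Q(C_in − C).
Rewrite as dC/dt + C/τ = C_in/τ, τ = V/Q = 37.430 min.
This is linear first-order; C(t) = C_in + (C₀ − C_in) e^(−t/τ).
C(45.8) = 3.49 + (0 − 3.49)·e^(−45.8/37.430) = 3.49 + (-3.4900)·0.29417 = 2.4634 g/L.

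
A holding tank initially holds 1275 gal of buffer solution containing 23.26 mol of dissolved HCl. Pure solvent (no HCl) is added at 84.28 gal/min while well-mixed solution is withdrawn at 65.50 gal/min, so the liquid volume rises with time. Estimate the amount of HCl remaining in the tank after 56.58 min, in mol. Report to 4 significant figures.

Let m(t) be the amount of HCl. Volume: V(t) = V₀ + (Q_in − Q_out) t = 1275 + 18.7800 t; V(56.58) = 2337.57 gal.
Species balance (pure solvent in): dm/dt = −Q_out · m/V(t).
dm/m = −Q_out dt/(V₀ + 18.7800 t); integrating gives ln(m/m₀) = −(Q_out/(Q_in−Q_out)) ln(V/V₀).
m = m₀ (V₀/V)^(Q_out/(Q_in−Q_out)) = 23.26 × (1275/2337.57)^(3.48775) = 2.80829 mol.

2.808 mol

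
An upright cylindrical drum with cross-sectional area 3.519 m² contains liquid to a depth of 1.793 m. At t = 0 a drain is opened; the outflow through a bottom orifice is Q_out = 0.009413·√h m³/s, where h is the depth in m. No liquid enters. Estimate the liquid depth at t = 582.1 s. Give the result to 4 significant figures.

0.3142 m

With no inflow, A dh/dt = −0.009413 √h.
∫ h^(−1/2) dh = −(0.009413/A) ∫ dt, giving 2√h = 2√h₀ − (0.009413/A) t.
√h = √1.793 − 0.009413·582.1/(2·3.519) = 1.33903 − 0.778532 = 0.560498.
h = 0.560498² = 0.314158 m.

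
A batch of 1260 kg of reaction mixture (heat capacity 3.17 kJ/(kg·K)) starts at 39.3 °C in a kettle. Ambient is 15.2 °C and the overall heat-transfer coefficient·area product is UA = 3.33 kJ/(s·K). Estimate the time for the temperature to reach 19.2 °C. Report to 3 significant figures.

2150 s

M c_p dT/dt = −UA(T − T_amb).
τ = M c_p/UA = 1199.5 s; T_ss = T_amb = 15.200 °C.
T(t) = T_ss + (T₀ − T_ss)e^(−t/τ); set T = 19.2:
t = −τ ln[(T − T_ss)/(T₀ − T_ss)] = −1199.5 · ln(0.16598) = 2154.1 s.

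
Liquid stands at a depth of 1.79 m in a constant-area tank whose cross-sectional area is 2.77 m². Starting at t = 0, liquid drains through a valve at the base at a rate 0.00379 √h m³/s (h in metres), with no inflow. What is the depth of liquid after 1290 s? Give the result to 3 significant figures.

A dh/dt = −Q_out = −0.00379 √h.
Separate and integrate: 2(√h − √h₀) = −(0.00379/A) t.
√h = √1.79 − 0.00379·1290/(2·2.77) = 1.3379 − 0.88251 = 0.45540.
h = 0.45540² = 0.20739 m.

0.207 m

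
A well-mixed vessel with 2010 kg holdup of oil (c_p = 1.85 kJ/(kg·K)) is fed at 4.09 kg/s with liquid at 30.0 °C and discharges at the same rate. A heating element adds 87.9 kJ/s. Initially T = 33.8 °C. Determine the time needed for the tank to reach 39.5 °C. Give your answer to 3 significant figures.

642 s

M c_p dT/dt = ṁ c_p (T_in − T) + Q̇.
τ = M/ṁ = 491.44 s; T_ss = T_in + Q̇/(ṁ c_p) = 41.617 °C.
T(t) = T_ss + (T₀ − T_ss) e^(−t/τ). Set T = 39.5:
e^(−t/τ) = (39.5 − 41.617)/(33.8 − 41.617) = 0.27082
t = −491.44 · ln(0.27082) = 641.97 s.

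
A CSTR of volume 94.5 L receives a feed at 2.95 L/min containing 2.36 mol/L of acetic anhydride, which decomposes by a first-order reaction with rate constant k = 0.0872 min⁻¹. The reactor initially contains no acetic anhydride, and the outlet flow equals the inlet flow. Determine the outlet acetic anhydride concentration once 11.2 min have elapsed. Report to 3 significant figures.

V dC/dt = Q(C_in − C) − k V C.
dC/dt = (Q/V) C_in − (Q/V + k) C; effective rate a = Q/V + k = 0.031217 + 0.0872 = 0.11842 min⁻¹.
C_ss = Q C_in/(Q + kV) = 0.62214 mol/L; C(t) = C_ss + (C₀ − C_ss) e^(−a t).
C(11.2) = 0.62214 + (-0.62214)·e^(−0.11842·11.2) = 0.62214 + (-0.62214)·0.26547 = 0.45698 mol/L.

0.457 mol/L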